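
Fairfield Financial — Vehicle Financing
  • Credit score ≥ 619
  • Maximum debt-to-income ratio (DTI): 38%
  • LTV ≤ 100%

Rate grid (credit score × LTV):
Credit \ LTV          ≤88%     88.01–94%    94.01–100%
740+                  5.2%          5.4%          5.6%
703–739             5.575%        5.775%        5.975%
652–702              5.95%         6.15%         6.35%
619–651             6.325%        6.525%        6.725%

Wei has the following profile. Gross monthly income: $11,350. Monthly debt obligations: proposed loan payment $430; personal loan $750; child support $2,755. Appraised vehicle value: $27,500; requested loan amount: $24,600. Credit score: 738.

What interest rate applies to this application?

Credit score 738 ≥ 619; Total monthly debts = (430 + 750 + 2,755) = 3,935. Debt-to-income = 3,935/11,350 = 34.7% — meets 38% limit
Loan-to-value = 24,600/27,500 = 89.5% — pass (100% max)
Row: 738 falls in 703–739. Column: 89.5% falls in 88.01–94%. Rate = 5.775%.

5.775%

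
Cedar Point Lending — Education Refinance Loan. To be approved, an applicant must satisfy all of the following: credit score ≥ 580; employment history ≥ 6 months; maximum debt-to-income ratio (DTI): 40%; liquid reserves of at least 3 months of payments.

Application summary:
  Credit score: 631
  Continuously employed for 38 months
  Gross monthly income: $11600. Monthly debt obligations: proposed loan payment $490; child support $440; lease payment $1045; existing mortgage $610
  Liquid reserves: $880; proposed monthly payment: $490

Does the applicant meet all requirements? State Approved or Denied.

Credit score 631 ≥ 580 (meets)
Employment 38 ≥ 6 months
Total monthly debts = (490 + 440 + 1,045 + 610) = 2,585. Debt-to-income = 2,585/11,600 = 22.3% — meets 40% limit
Liquid reserves cover 880/490 = 1.8 months — < 3 required
Fails on reserves.

Denied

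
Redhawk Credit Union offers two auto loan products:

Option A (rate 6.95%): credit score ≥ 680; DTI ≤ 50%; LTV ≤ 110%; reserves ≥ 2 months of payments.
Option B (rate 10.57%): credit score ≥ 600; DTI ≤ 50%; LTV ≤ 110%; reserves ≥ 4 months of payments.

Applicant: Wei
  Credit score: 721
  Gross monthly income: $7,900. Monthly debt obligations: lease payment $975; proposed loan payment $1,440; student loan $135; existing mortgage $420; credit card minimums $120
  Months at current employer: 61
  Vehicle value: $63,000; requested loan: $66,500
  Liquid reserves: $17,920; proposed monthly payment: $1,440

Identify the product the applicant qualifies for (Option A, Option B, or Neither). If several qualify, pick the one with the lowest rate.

Option A

Total debts = (975 + 1,440 + 135 + 420 + 120) = 3,090; DTI = 3,090/7,900 = 39.1%.
LTV = 66,500/63,000 = 105.6%.
Reserves = 17,920/1,440 = 12.4 months.
Option A: score 721 ≥ 680; DTI 39.1% ≤ 50%; LTV 105.6% ≤ 110%; reserves 12.4 ≥ 2 mo → qualifies.
Option B: score 721 ≥ 600; DTI 39.1% ≤ 50%; LTV 105.6% ≤ 110%; reserves 12.4 ≥ 4 mo → qualifies.
Qualifying: Option A, Option B. Lowest rate is 6.95% → Option A.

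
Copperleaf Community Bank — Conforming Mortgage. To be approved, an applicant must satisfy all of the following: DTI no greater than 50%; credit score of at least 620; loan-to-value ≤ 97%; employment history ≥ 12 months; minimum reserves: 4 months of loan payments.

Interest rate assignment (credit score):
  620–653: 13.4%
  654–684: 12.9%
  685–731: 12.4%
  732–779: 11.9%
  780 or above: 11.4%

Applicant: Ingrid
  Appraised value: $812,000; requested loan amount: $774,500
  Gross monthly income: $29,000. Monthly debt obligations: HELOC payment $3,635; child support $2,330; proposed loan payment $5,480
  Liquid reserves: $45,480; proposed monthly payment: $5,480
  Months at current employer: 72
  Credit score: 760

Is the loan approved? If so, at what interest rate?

Approved at 11.9%

Credit score 760 ≥ 620 (meets minimum)
Total monthly debts = (3,635 + 2,330 + 5,480) = 11,445. DTI: 11,445 ÷ 29,000 = 39.5%, within the 50% cap
Employment 72 ≥ 12 months
Liquid reserves cover 45,480/5,480 = 8.3 months — ≥ 4 required
LTV = 774,500/812,000 = 95.4% ≤ 97%
All requirements met. Score 760 falls in the 732–779 tier → 11.9%.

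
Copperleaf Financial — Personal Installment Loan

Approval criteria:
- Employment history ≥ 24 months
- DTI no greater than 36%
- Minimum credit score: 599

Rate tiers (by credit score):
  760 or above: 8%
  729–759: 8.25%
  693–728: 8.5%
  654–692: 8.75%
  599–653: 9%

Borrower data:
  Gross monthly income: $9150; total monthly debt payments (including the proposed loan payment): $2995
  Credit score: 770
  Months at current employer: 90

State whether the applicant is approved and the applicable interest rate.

Approved at 8%

Credit score 770 ≥ 599 (meets minimum)
Employment 90 ≥ 24 months
DTI = 2,995/9,150 = 32.7% ≤ 36%
All requirements met. Score 770 falls in the 760 or above tier → 8%.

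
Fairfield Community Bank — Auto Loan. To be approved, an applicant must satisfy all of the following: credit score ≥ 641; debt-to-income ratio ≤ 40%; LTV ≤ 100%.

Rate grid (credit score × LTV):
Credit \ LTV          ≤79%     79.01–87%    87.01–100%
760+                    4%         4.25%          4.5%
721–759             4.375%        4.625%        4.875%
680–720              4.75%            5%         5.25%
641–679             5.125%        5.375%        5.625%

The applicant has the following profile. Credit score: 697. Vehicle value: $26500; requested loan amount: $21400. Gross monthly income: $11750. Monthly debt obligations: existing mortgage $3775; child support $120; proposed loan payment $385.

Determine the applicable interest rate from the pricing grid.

Credit score 697 ≥ 641; Total monthly debts = (3,775 + 120 + 385) = 4,280. DTI = 4,280/11,750 = 36.4% ≤ 40%
Loan-to-value = 21,400/26,500 = 80.8% — pass (100% max)
Credit 697 → row 680–720; LTV 80.8% → column 79.01–87%. Grid cell → 5%.

5%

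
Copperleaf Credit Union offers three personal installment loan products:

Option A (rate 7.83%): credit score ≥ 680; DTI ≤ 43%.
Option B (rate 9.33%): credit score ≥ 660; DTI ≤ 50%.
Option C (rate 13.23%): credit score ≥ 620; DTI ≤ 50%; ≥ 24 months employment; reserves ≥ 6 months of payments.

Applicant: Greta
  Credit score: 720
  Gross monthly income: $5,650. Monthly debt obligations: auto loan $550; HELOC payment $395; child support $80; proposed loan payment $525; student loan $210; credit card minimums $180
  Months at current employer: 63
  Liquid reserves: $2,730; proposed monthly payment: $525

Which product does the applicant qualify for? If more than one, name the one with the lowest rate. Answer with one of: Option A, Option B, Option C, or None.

Total debts = (550 + 395 + 80 + 525 + 210 + 180) = 1,940; DTI = 1,940/5,650 = 34.3%.
Reserves = 2,730/525 = 5.2 months.
Option A: score 720 ≥ 680; DTI 34.3% ≤ 43% → qualifies.
Option B: score 720 ≥ 660; DTI 34.3% ≤ 50% → qualifies.
Option C: score 720 ≥ 620; DTI 34.3% ≤ 50%; employment 63 ≥ 24 mo; reserves 5.2 < 6 mo → does not qualify.
Qualifying: Option A, Option B. Lowest rate is 7.83% → Option A.

Option A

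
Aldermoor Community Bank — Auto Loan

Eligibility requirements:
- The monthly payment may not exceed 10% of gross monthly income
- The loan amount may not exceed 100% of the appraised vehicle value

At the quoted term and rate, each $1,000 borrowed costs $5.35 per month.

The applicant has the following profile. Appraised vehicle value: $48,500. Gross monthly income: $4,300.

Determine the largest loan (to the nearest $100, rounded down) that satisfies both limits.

Payment cap: 10% × $4,300 = $430/month.
At $5.35 per $1,000, that supports 430/5.35 × 1,000 ≈ $80,373 → $80,300.
LTV cap: 100% × $48,500 = $48,500 → $48,500.
Binding constraint: loan-to-value.

$48,500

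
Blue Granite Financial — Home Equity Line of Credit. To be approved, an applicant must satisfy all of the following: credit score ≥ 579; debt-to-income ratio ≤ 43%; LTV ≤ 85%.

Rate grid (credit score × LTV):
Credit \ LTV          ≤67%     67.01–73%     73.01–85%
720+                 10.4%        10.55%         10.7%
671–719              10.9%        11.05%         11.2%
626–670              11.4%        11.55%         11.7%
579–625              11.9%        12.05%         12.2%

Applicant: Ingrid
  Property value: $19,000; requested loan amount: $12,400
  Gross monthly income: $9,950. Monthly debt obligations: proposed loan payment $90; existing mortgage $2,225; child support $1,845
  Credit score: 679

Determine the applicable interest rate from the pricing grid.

10.9%

Credit score 679 ≥ 579; Total monthly debts = (90 + 2,225 + 1,845) = 4,160. DTI = 4,160/9,950 = 41.8% ≤ 43%
LTV = 12,400/19,000 = 65.3% ≤ 85%
Credit 679 → row 671–719; LTV 65.3% → column ≤67%. Grid cell → 10.9%.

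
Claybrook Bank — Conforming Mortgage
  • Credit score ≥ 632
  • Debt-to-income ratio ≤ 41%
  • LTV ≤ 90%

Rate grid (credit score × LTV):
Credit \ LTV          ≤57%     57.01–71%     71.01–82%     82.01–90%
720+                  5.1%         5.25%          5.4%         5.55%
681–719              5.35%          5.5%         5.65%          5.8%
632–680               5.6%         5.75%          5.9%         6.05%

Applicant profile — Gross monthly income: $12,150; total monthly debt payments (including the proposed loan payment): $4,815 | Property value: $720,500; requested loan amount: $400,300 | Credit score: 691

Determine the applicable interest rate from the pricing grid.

Credit score 691 ≥ 632; Debt-to-income = 4,815/12,150 = 39.6% — meets 41% limit
Loan-to-value = 400,300/720,500 = 55.6% — pass (90% max)
Row: 691 falls in 681–719. Column: 55.6% falls in ≤57%. Rate = 5.35%.

5.35%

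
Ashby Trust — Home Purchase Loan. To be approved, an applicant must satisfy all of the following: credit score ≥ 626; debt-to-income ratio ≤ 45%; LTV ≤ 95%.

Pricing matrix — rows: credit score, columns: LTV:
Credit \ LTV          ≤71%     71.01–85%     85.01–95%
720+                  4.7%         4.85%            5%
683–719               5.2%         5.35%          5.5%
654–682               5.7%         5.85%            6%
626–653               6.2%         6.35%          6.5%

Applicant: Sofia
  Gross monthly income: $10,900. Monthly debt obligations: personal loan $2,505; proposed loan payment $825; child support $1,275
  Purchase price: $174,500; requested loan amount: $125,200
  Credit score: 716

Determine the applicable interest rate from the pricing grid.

5.35%

Credit score 716 ≥ 626; Total monthly debts = (2,505 + 825 + 1,275) = 4,605. DTI: 4,605 ÷ 10,900 = 42.2%, within the 45% cap
Loan-to-value = 125,200/174,500 = 71.7% — pass (95% max)
Score 716 is in the 683–719 band; LTV 71.7% is in the 71.01–85% band → 5.35%.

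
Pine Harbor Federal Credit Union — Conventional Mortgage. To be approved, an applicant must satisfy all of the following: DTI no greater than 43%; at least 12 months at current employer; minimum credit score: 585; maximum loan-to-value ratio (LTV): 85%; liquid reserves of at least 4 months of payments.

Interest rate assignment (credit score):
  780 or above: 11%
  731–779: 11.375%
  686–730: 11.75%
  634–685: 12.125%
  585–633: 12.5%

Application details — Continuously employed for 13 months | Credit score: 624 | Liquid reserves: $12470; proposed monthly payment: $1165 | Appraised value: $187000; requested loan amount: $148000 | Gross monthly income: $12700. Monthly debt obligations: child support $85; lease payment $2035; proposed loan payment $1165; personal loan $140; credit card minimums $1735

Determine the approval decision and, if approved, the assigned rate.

Approved at 12.5%

Credit score 624 ≥ 585 (meets minimum)
Total monthly debts = (85 + 2,035 + 1,165 + 140 + 1,735) = 5,160. DTI = 5,160/12,700 = 40.6% ≤ 43%
Reserves = 12,470/1,165 = 10.7 months ≥ 4
LTV: 148,000 ÷ 187,000 = 79.1%, within 85% cap
Employment 13 ≥ 12 months
All requirements met. Score 624 falls in the 585–633 tier → 12.5%.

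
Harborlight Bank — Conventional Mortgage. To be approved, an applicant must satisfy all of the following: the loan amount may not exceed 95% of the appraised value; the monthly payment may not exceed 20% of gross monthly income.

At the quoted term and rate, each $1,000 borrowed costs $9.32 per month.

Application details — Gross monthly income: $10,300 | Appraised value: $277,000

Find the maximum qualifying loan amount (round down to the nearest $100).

$221,000

Payment cap: 20% × $10,300 = $2,060/month.
At $9.32 per $1,000, that supports 2,060/9.32 × 1,000 ≈ $221,030 → $221,000.
LTV cap: 95% × $277,000 = $263,150 → $263,100.
Binding constraint: payment-to-income.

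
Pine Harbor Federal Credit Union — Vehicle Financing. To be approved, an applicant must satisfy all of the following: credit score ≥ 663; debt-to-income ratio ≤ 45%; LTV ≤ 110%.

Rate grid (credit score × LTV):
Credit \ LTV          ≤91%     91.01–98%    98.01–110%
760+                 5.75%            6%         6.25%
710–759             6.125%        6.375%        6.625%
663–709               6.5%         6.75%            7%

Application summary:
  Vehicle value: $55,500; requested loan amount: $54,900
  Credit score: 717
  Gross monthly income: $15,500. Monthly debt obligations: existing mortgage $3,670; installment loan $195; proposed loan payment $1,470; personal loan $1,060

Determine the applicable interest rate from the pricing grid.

Credit score 717 ≥ 663; Total monthly debts = (3,670 + 195 + 1,470 + 1,060) = 6,395. Debt-to-income = 6,395/15,500 = 41.3% — meets 45% limit
Loan-to-value = 54,900/55,500 = 98.9% — pass (110% max)
Credit 717 → row 710–759; LTV 98.9% → column 98.01–110%. Grid cell → 6.625%.

6.625%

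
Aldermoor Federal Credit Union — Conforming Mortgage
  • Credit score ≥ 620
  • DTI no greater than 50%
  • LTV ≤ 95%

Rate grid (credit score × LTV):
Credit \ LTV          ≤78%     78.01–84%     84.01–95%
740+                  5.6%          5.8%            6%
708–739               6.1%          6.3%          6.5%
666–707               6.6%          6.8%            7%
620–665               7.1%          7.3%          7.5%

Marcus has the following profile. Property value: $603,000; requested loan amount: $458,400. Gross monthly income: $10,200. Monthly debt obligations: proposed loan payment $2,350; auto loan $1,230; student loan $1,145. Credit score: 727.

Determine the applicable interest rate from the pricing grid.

Credit score 727 ≥ 620; Total monthly debts = (2,350 + 1,230 + 1,145) = 4,725. DTI: 4,725 ÷ 10,200 = 46.3%, within the 50% cap
LTV: 458,400 ÷ 603,000 = 76%, within 95% cap
Row: 727 falls in 708–739. Column: 76% falls in ≤78%. Rate = 6.1%.

6.1%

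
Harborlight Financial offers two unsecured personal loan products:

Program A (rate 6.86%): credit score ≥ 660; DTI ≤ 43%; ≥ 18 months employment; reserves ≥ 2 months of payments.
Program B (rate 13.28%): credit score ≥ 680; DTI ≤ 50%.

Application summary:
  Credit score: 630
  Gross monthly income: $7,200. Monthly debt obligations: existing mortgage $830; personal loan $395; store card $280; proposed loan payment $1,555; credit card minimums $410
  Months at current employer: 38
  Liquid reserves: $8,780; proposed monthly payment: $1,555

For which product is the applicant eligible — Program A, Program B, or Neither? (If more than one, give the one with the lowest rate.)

Total debts = (830 + 395 + 280 + 1,555 + 410) = 3,470; DTI = 3,470/7,200 = 48.2%.
Reserves = 8,780/1,555 = 5.6 months.
Program A: score 630 < 660; DTI 48.2% > 43%; employment 38 ≥ 18 mo; reserves 5.6 ≥ 2 mo → does not qualify.
Program B: score 630 < 680; DTI 48.2% ≤ 50% → does not qualify.

Neither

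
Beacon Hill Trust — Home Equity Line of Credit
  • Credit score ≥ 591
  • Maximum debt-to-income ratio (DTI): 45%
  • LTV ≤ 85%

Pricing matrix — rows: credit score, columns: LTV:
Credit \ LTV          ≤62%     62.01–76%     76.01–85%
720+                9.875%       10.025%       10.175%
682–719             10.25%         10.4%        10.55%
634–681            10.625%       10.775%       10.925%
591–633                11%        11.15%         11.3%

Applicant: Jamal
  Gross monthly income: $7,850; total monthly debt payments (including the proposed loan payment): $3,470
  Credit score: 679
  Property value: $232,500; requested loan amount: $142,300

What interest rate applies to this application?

10.625%

Credit score 679 ≥ 591; DTI: 3,470 ÷ 7,850 = 44.2%, within the 45% cap
Loan-to-value = 142,300/232,500 = 61.2% — pass (85% max)
Row: 679 falls in 634–681. Column: 61.2% falls in ≤62%. Rate = 10.625%.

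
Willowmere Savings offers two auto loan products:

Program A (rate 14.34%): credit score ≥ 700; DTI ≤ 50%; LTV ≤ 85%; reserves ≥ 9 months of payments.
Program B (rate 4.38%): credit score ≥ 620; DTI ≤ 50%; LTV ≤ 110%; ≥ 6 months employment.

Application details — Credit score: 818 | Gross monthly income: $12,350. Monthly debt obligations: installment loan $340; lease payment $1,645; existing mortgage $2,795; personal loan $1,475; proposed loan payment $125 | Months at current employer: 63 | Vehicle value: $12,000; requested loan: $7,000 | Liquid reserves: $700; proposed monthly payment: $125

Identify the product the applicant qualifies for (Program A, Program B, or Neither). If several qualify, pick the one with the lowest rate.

Total debts = (340 + 1,645 + 2,795 + 1,475 + 125) = 6,380; DTI = 6,380/12,350 = 51.7%.
LTV = 7,000/12,000 = 58.3%.
Reserves = 700/125 = 5.6 months.
Program A: score 818 ≥ 700; DTI 51.7% > 50%; LTV 58.3% ≤ 85%; reserves 5.6 < 9 mo → does not qualify.
Program B: score 818 ≥ 620; DTI 51.7% > 50%; LTV 58.3% ≤ 110%; employment 63 ≥ 6 mo → does not qualify.

Neither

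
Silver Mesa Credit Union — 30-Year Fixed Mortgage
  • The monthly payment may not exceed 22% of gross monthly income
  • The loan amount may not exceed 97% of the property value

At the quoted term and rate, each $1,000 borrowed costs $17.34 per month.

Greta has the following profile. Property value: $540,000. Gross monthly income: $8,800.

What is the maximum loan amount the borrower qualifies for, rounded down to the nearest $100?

$111,600

Payment cap: 22% × $8,800 = $1,936/month.
At $17.34 per $1,000, that supports 1,936/17.34 × 1,000 ≈ $111,649 → $111,600.
LTV cap: 97% × $540,000 = $523,800 → $523,800.
Binding constraint: payment-to-income.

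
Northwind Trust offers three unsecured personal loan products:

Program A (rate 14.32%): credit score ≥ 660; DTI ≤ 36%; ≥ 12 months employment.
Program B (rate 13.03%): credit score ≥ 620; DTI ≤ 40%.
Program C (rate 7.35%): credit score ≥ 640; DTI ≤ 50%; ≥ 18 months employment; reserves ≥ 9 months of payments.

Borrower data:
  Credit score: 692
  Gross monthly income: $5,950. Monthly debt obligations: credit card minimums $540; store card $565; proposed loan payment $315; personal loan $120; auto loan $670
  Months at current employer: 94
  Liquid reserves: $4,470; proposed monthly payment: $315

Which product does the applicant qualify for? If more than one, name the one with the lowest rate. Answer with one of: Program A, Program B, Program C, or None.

Program C

Total debts = (540 + 565 + 315 + 120 + 670) = 2,210; DTI = 2,210/5,950 = 37.1%.
Reserves = 4,470/315 = 14.2 months.
Program A: score 692 ≥ 660; DTI 37.1% > 36%; employment 94 ≥ 12 mo → does not qualify.
Program B: score 692 ≥ 620; DTI 37.1% ≤ 40% → qualifies.
Program C: score 692 ≥ 640; DTI 37.1% ≤ 50%; employment 94 ≥ 18 mo; reserves 14.2 ≥ 9 mo → qualifies.
Qualifying: Program B, Program C. Lowest rate is 7.35% → Program C.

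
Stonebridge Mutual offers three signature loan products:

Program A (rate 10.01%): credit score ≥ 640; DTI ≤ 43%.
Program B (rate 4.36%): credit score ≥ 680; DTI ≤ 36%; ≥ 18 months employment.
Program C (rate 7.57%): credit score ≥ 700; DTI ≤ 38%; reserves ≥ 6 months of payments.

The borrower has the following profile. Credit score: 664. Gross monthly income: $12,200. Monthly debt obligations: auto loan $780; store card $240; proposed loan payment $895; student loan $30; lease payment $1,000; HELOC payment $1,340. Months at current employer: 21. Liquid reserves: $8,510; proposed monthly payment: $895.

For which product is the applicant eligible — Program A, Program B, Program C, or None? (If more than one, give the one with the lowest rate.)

Total debts = (780 + 240 + 895 + 30 + 1,000 + 1,340) = 4,285; DTI = 4,285/12,200 = 35.1%.
Reserves = 8,510/895 = 9.5 months.
Program A: score 664 ≥ 640; DTI 35.1% ≤ 43% → qualifies.
Program B: score 664 < 680; DTI 35.1% ≤ 36%; employment 21 ≥ 18 mo → does not qualify.
Program C: score 664 < 700; DTI 35.1% ≤ 38%; reserves 9.5 ≥ 6 mo → does not qualify.

Program A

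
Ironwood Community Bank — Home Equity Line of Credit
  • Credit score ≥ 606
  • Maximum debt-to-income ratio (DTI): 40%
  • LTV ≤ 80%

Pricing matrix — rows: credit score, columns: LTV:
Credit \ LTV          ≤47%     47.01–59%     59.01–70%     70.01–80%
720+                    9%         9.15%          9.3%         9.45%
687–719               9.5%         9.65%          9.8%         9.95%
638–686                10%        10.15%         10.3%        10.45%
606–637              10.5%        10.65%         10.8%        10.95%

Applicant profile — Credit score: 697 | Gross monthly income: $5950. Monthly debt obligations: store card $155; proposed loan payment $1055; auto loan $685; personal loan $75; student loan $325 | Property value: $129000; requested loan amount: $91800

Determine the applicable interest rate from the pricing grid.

9.95%

Credit score 697 ≥ 606; Total monthly debts = (155 + 1,055 + 685 + 75 + 325) = 2,295. DTI: 2,295 ÷ 5,950 = 38.6%, within the 40% cap
LTV: 91,800 ÷ 129,000 = 71.2%, within 80% cap
Score 697 is in the 687–719 band; LTV 71.2% is in the 70.01–80% band → 9.95%.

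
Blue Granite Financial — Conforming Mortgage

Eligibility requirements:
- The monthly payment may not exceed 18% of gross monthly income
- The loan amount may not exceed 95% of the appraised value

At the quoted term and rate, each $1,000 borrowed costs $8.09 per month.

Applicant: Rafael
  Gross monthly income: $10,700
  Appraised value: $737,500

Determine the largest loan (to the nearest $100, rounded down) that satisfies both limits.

Payment cap: 18% × $10,700 = $1,926/month.
At $8.09 per $1,000, that supports 1,926/8.09 × 1,000 ≈ $238,071 → $238,000.
LTV cap: 95% × $737,500 = $700,625 → $700,600.
Binding constraint: payment-to-income.

$238,000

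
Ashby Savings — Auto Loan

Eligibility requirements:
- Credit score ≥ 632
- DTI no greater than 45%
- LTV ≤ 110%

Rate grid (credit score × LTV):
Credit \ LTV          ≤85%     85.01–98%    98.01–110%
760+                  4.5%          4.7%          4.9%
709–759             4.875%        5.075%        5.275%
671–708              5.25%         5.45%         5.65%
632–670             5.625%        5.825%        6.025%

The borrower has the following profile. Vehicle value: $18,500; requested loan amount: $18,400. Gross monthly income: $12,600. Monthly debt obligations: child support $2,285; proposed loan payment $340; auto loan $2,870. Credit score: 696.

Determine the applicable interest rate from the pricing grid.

Credit score 696 ≥ 632; Total monthly debts = (2,285 + 340 + 2,870) = 5,495. DTI = 5,495/12,600 = 43.6% ≤ 45%
LTV: 18,400 ÷ 18,500 = 99.5%, within 110% cap
Row: 696 falls in 671–708. Column: 99.5% falls in 98.01–110%. Rate = 5.65%.

5.65%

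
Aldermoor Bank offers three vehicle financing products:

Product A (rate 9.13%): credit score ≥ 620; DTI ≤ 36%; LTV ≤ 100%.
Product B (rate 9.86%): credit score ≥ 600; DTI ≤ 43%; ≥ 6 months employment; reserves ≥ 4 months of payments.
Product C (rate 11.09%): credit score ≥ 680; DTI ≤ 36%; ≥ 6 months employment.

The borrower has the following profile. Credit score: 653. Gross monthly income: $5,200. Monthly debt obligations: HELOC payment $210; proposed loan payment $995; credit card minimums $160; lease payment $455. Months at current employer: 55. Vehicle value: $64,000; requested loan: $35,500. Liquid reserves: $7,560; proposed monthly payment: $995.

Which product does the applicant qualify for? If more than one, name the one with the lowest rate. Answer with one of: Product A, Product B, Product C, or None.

Product A

Total debts = (210 + 995 + 160 + 455) = 1,820; DTI = 1,820/5,200 = 35%.
LTV = 35,500/64,000 = 55.5%.
Reserves = 7,560/995 = 7.6 months.
Product A: score 653 ≥ 620; DTI 35% ≤ 36%; LTV 55.5% ≤ 100% → qualifies.
Product B: score 653 ≥ 600; DTI 35% ≤ 43%; employment 55 ≥ 6 mo; reserves 7.6 ≥ 4 mo → qualifies.
Product C: score 653 < 680; DTI 35% ≤ 36%; employment 55 ≥ 6 mo → does not qualify.
Qualifying: Product A, Product B. Lowest rate is 9.13% → Product A.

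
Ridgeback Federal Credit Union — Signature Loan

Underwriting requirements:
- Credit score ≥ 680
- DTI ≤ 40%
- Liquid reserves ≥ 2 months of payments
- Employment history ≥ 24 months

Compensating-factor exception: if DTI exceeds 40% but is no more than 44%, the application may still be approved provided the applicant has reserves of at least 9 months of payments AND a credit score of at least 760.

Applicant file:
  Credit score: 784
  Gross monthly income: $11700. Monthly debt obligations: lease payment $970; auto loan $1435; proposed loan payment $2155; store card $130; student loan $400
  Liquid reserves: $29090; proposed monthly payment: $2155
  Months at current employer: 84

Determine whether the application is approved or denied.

Approved

Credit score 784 ≥ 680 (meets base)
Total debts = (970 + 1,435 + 2,155 + 130 + 400) = 5,090. DTI = 5,090/11,700 = 43.5% > 40% — standard DTI limit exceeded.
Reserves = 29,090/2,155 = 13.5 months ≥ 2
Employment 84 ≥ 24 months
DTI 43.5% is within the 40%–44% exception band; checking compensating factors.
Override check — reserves: 13.5 mo (ok); score: 784 (ok).
Both compensating conditions met → exception applies.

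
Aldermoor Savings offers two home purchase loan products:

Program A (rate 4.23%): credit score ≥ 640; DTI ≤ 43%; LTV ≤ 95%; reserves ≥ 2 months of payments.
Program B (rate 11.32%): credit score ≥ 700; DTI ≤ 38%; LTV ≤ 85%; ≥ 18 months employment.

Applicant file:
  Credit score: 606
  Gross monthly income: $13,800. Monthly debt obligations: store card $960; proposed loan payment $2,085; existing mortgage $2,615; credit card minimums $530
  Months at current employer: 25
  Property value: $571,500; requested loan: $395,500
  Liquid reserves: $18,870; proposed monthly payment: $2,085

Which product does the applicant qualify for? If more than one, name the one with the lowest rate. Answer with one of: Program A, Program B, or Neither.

Total debts = (960 + 2,085 + 2,615 + 530) = 6,190; DTI = 6,190/13,800 = 44.9%.
LTV = 395,500/571,500 = 69.2%.
Reserves = 18,870/2,085 = 9.1 months.
Program A: score 606 < 640; DTI 44.9% > 43%; LTV 69.2% ≤ 95%; reserves 9.1 ≥ 2 mo → does not qualify.
Program B: score 606 < 700; DTI 44.9% > 38%; LTV 69.2% ≤ 85%; employment 25 ≥ 18 mo → does not qualify.

Neither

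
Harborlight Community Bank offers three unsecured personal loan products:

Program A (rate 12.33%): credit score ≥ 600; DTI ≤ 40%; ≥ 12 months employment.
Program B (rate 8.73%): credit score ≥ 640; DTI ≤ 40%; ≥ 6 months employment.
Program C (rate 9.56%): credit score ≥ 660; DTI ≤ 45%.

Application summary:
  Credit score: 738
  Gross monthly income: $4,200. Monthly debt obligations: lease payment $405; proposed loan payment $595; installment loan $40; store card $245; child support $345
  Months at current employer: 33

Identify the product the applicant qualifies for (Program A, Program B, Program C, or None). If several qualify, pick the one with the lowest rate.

Program B

Total debts = (405 + 595 + 40 + 245 + 345) = 1,630; DTI = 1,630/4,200 = 38.8%.
Program A: score 738 ≥ 600; DTI 38.8% ≤ 40%; employment 33 ≥ 12 mo → qualifies.
Program B: score 738 ≥ 640; DTI 38.8% ≤ 40%; employment 33 ≥ 6 mo → qualifies.
Program C: score 738 ≥ 660; DTI 38.8% ≤ 45% → qualifies.
Qualifying: Program A, Program B, Program C. Lowest rate is 8.73% → Program B.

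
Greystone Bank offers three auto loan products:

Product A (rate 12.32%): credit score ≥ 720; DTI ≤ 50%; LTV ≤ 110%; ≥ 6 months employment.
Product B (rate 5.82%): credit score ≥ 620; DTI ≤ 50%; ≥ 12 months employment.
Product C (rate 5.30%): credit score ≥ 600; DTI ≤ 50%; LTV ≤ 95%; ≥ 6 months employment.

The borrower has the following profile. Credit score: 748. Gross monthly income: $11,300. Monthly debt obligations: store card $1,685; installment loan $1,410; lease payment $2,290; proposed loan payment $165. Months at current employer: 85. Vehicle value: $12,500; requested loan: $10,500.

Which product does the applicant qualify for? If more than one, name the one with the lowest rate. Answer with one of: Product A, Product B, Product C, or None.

Product C

Total debts = (1,685 + 1,410 + 2,290 + 165) = 5,550; DTI = 5,550/11,300 = 49.1%.
LTV = 10,500/12,500 = 84%.
Product A: score 748 ≥ 720; DTI 49.1% ≤ 50%; LTV 84% ≤ 110%; employment 85 ≥ 6 mo → qualifies.
Product B: score 748 ≥ 620; DTI 49.1% ≤ 50%; employment 85 ≥ 12 mo → qualifies.
Product C: score 748 ≥ 600; DTI 49.1% ≤ 50%; LTV 84% ≤ 95%; employment 85 ≥ 6 mo → qualifies.
Qualifying: Product A, Product B, Product C. Lowest rate is 5.30% → Product C.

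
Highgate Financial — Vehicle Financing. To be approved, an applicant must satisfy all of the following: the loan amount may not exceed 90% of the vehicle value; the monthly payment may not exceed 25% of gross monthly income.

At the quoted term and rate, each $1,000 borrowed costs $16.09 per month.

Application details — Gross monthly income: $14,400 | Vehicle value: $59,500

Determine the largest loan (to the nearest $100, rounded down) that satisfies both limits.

Payment cap: 25% × $14,400 = $3,600/month.
At $16.09 per $1,000, that supports 3,600/16.09 × 1,000 ≈ $223,741 → $223,700.
LTV cap: 90% × $59,500 = $53,550 → $53,500.
Binding constraint: loan-to-value.

$53,500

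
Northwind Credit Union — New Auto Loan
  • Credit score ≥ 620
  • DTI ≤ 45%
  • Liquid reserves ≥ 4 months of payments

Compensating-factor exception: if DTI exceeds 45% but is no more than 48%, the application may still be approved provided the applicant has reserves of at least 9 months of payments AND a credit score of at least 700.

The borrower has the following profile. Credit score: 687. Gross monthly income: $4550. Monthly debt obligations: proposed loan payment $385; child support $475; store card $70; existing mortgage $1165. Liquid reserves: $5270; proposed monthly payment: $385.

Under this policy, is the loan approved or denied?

Credit score 687 ≥ 620 (meets base)
Total debts = (385 + 475 + 70 + 1,165) = 2,095. DTI: 2,095 ÷ 4,550 = 46%, over the 45% base limit.
Liquid reserves cover 5,270/385 = 13.7 months — ≥ 4 required
46% falls in the override range (45%–48%), so the compensating-factor test applies.
Reserves 13.7 ≥ 9 months; credit score 687 < 700.
Override conditions not both satisfied; exception does not apply.

Denied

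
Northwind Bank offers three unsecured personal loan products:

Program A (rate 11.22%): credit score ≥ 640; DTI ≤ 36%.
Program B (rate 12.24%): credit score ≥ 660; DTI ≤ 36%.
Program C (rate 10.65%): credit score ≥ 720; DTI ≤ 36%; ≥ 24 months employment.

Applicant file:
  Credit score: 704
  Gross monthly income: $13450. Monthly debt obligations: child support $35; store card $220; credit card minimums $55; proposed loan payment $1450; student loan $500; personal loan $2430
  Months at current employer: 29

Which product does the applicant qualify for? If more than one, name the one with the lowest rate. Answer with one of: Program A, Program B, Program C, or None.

Total debts = (35 + 220 + 55 + 1,450 + 500 + 2,430) = 4,690; DTI = 4,690/13,450 = 34.9%.
Program A: score 704 ≥ 640; DTI 34.9% ≤ 36% → qualifies.
Program B: score 704 ≥ 660; DTI 34.9% ≤ 36% → qualifies.
Program C: score 704 < 720; DTI 34.9% ≤ 36%; employment 29 ≥ 24 mo → does not qualify.
Qualifying: Program A, Program B. Lowest rate is 11.22% → Program A.

Program A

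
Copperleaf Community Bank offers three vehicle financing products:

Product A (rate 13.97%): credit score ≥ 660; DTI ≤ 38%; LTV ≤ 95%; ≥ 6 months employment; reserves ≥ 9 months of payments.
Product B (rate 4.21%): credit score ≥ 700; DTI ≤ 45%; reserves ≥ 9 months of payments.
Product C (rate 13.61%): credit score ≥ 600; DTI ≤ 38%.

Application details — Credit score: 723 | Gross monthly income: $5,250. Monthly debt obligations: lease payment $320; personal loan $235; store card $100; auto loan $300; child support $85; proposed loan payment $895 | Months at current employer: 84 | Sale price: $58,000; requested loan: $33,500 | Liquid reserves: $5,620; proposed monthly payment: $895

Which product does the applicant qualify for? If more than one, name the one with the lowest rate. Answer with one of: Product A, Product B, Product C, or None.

Product C

Total debts = (320 + 235 + 100 + 300 + 85 + 895) = 1,935; DTI = 1,935/5,250 = 36.9%.
LTV = 33,500/58,000 = 57.8%.
Reserves = 5,620/895 = 6.3 months.
Product A: score 723 ≥ 660; DTI 36.9% ≤ 38%; LTV 57.8% ≤ 95%; employment 84 ≥ 6 mo; reserves 6.3 < 9 mo → does not qualify.
Product B: score 723 ≥ 700; DTI 36.9% ≤ 45%; reserves 6.3 < 9 mo → does not qualify.
Product C: score 723 ≥ 600; DTI 36.9% ≤ 38% → qualifies.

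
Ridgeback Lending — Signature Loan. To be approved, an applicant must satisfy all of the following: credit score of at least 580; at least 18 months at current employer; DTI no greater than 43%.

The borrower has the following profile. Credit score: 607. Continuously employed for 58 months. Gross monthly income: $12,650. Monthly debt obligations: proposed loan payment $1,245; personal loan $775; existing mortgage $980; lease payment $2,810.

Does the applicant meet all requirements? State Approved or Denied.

Credit score 607 ≥ 580 (meets)
Employment 58 ≥ 18 months
Total monthly debts = (1,245 + 775 + 980 + 2,810) = 5,810. Debt-to-income = 5,810/12,650 = 45.9% — over 43% limit
Fails on DTI.

Denied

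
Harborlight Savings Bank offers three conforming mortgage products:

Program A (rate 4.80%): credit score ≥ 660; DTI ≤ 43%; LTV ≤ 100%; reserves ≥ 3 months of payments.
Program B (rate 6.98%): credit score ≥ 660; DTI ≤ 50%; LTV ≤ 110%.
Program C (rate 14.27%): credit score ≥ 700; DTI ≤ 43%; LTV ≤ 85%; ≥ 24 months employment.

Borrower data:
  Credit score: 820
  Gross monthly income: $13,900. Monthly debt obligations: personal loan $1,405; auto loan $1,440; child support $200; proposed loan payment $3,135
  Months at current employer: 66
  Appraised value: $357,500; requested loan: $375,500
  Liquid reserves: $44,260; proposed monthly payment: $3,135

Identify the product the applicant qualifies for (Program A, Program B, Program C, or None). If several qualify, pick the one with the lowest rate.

Total debts = (1,405 + 1,440 + 200 + 3,135) = 6,180; DTI = 6,180/13,900 = 44.5%.
LTV = 375,500/357,500 = 105%.
Reserves = 44,260/3,135 = 14.1 months.
Program A: score 820 ≥ 660; DTI 44.5% > 43%; LTV 105% > 100%; reserves 14.1 ≥ 3 mo → does not qualify.
Program B: score 820 ≥ 660; DTI 44.5% ≤ 50%; LTV 105% ≤ 110% → qualifies.
Program C: score 820 ≥ 700; DTI 44.5% > 43%; LTV 105% > 85%; employment 66 ≥ 24 mo → does not qualify.

Program B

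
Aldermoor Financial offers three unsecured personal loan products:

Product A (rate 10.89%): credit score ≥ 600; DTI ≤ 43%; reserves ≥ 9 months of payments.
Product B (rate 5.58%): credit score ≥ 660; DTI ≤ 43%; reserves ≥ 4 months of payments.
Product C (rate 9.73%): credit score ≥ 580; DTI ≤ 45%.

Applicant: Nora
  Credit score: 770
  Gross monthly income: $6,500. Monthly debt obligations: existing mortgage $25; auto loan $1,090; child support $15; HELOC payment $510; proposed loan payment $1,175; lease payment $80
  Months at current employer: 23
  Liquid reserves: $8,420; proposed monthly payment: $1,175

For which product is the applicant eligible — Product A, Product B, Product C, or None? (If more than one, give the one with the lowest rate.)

Total debts = (25 + 1,090 + 15 + 510 + 1,175 + 80) = 2,895; DTI = 2,895/6,500 = 44.5%.
Reserves = 8,420/1,175 = 7.2 months.
Product A: score 770 ≥ 600; DTI 44.5% > 43%; reserves 7.2 < 9 mo → does not qualify.
Product B: score 770 ≥ 660; DTI 44.5% > 43%; reserves 7.2 ≥ 4 mo → does not qualify.
Product C: score 770 ≥ 580; DTI 44.5% ≤ 45% → qualifies.

Product C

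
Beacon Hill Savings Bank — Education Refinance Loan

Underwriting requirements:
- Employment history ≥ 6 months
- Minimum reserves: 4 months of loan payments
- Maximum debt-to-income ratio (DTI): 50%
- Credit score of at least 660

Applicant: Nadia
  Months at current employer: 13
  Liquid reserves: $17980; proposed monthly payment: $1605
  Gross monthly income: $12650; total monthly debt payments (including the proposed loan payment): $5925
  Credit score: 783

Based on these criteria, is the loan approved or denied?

Employment 13 ≥ 6 months
Reserves: 17,980 ÷ 1,605 = 11.2 months (meets 4-month minimum)
DTI = 5,925/12,650 = 46.8% ≤ 50%
Credit score 783 ≥ 660 (meets)
All criteria satisfied.

Approved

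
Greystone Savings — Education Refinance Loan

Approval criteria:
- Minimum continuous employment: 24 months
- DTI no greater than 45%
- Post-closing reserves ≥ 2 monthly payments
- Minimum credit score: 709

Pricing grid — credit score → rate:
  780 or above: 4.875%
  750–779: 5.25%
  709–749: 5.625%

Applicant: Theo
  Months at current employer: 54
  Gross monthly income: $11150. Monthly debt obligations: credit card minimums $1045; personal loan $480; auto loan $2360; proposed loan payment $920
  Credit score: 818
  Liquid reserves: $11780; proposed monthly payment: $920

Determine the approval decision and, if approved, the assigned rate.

Approved at 4.875%

Credit score 818 ≥ 709 (meets minimum)
Reserves = 11,780/920 = 12.8 months ≥ 2
Employment 54 ≥ 24 months
Total monthly debts = (1,045 + 480 + 2,360 + 920) = 4,805. DTI: 4,805 ÷ 11,150 = 43.1%, within the 45% cap
All requirements met. Score 818 falls in the 780 or above tier → 4.875%.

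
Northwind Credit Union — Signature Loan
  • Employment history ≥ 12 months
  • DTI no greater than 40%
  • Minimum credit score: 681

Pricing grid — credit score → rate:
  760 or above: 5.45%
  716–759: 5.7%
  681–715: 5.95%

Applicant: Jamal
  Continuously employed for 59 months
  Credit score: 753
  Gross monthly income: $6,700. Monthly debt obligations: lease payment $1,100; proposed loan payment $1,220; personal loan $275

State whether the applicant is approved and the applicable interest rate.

Approved at 5.7%

Credit score 753 ≥ 681 (meets minimum)
Employment 59 ≥ 12 months
Total monthly debts = (1,100 + 1,220 + 275) = 2,595. DTI = 2,595/6,700 = 38.7% ≤ 40%
All requirements met. Score 753 falls in the 716–759 tier → 5.7%.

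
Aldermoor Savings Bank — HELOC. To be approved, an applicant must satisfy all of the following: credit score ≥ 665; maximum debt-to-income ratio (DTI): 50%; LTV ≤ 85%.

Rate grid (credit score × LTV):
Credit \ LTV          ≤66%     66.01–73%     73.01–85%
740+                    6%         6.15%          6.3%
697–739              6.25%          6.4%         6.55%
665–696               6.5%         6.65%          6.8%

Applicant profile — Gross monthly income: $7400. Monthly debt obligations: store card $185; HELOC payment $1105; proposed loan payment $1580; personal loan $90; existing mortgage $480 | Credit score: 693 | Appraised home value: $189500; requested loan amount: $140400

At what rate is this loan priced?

6.8%

Credit score 693 ≥ 665; Total monthly debts = (185 + 1,105 + 1,580 + 90 + 480) = 3,440. DTI = 3,440/7,400 = 46.5% ≤ 50%
LTV: 140,400 ÷ 189,500 = 74.1%, within 85% cap
Score 693 is in the 665–696 band; LTV 74.1% is in the 73.01–85% band → 6.8%.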